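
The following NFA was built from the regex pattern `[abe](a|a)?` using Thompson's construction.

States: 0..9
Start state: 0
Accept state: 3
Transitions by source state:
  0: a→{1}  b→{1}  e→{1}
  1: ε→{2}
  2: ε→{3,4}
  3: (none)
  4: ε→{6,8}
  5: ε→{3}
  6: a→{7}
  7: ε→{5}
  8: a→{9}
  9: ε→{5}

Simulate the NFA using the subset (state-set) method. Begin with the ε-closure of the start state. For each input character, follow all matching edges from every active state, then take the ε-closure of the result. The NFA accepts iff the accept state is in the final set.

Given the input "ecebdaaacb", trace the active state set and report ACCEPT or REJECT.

initial (ε-close {0}): {0}
'e' @ 1: {1,2,3,4,6,8}  (accept∈set)
'c' @ 2: {}  — dead — no transitions
rest 'ebdaaacb' ignored (set empty)
end set {} — state 3 not in

Answer: REJECT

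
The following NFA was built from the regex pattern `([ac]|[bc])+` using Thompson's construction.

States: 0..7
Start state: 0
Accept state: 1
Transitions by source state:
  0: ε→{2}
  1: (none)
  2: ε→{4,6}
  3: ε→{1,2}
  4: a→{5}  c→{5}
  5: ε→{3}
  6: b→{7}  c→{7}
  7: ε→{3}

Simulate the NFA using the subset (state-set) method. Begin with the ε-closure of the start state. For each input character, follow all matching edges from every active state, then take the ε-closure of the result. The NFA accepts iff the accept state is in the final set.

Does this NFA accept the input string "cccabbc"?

initial (ε-close {0}): {0,2,4,6}
'c' @ 1: {1,2,3,4,5,6,7}  (accept∈set)
'c' @ 2: {1,2,3,4,5,6,7}  (accept∈set)
'c' @ 3: {1,2,3,4,5,6,7}  (accept∈set)
'a' @ 4: {1,2,3,4,5,6}  (accept∈set)
'b' @ 5: {1,2,3,4,6,7}  (accept∈set)
'b' @ 6: {1,2,3,4,6,7}  (accept∈set)
'c' @ 7: {1,2,3,4,5,6,7}  (accept∈set)
end set {1,2,3,4,5,6,7} — state 1 in

Answer: ACCEPT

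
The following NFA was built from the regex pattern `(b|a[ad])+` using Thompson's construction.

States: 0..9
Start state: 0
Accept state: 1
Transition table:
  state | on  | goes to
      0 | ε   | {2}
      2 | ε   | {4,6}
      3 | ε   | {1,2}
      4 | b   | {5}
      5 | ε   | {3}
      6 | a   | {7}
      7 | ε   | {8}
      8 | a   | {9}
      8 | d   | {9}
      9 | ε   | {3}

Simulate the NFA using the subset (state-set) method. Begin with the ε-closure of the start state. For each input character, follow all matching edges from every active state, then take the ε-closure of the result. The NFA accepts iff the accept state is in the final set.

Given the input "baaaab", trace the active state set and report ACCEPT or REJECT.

Answer: ACCEPT

Derivation:
initial (ε-close {0}): {0,2,4,6}
'b' @ 1: {1,2,3,4,5,6}  [accepting]
'a' @ 2: {7,8}
'a' @ 3: {1,2,3,4,6,9}  [accepting]
'a' @ 4: {7,8}
'a' @ 5: {1,2,3,4,6,9}  [accepting]
'b' @ 6: {1,2,3,4,5,6}  [accepting]
final: {1,2,3,4,5,6}; accept 1 in set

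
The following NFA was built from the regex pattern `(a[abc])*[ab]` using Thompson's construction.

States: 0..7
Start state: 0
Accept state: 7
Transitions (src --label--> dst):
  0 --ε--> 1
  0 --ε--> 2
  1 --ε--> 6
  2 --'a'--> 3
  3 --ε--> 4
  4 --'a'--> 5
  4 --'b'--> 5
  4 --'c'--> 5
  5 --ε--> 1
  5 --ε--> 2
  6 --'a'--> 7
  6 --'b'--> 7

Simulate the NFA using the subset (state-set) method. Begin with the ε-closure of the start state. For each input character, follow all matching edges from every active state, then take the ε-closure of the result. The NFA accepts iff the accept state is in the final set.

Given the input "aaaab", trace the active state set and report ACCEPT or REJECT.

Answer: ACCEPT

Steps:
initial (ε-close {0}): {0,1,2,6}
'a' @ 1: {3,4,7}  ✓accept
'a' @ 2: {1,2,5,6}
'a' @ 3: {3,4,7}  ✓accept
'a' @ 4: {1,2,5,6}
'b' @ 5: {7}  ✓accept
final: {7}; accept 7 in set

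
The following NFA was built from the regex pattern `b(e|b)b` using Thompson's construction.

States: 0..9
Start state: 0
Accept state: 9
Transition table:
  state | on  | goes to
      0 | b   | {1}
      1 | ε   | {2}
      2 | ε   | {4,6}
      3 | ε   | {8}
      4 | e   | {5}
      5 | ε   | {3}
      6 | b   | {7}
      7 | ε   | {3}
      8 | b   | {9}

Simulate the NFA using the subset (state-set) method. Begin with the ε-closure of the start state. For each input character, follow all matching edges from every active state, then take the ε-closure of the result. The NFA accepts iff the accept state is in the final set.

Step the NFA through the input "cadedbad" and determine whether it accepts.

start: ε-closure({0}) = {0}
'c' @ 1: {}  — no active states
rest 'adedbad' ignored (set empty)
after full input: {}  (accept=9 not in)

Answer: REJECT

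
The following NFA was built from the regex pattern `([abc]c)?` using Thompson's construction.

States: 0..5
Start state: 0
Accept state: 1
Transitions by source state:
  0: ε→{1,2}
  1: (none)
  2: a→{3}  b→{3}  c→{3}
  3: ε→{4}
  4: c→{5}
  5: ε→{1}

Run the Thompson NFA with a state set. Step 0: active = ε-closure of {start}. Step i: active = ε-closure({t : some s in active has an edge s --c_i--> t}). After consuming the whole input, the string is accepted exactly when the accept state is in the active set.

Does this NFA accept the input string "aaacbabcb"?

Answer: REJECT

Steps:
initial (ε-close {0}): {0,1,2}
'a' @ 1: {3,4}
'a' @ 2: {}  — no active states
rest 'acbabcb' ignored (set empty)
final: {}; accept 1 not in set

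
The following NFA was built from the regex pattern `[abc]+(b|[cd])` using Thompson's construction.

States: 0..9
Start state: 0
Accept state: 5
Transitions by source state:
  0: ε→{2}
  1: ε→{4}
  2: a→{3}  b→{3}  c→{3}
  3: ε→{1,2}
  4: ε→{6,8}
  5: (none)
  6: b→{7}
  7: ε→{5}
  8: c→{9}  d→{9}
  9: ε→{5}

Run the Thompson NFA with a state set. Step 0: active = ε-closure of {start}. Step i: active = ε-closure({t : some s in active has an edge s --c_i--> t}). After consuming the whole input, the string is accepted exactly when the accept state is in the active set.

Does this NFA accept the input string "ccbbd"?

start: ε-closure({0}) = {0,2}
'c' @ 1: {1,2,3,4,6,8}
'c' @ 2: {1,2,3,4,5,6,8,9}  (accept∈set)
'b' @ 3: {1,2,3,4,5,6,7,8}  (accept∈set)
'b' @ 4: {1,2,3,4,5,6,7,8}  (accept∈set)
'd' @ 5: {5,9}  (accept∈set)
end set {5,9} — state 5 in

Answer: ACCEPT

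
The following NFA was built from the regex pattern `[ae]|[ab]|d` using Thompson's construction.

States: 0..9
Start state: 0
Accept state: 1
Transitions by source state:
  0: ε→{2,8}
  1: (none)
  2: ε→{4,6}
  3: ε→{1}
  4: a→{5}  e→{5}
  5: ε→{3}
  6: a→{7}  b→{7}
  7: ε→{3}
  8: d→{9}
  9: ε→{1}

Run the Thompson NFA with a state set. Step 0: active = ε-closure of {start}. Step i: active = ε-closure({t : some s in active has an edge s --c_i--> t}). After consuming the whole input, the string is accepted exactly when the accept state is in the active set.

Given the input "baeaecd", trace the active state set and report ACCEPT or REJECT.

initial (ε-close {0}): {0,2,4,6,8}
'b' @ 1: {1,3,7}  ✓accept
'a' @ 2: {}  — state set empty
rest 'eaecd' ignored (set empty)
end set {} — state 1 not in

Answer: REJECT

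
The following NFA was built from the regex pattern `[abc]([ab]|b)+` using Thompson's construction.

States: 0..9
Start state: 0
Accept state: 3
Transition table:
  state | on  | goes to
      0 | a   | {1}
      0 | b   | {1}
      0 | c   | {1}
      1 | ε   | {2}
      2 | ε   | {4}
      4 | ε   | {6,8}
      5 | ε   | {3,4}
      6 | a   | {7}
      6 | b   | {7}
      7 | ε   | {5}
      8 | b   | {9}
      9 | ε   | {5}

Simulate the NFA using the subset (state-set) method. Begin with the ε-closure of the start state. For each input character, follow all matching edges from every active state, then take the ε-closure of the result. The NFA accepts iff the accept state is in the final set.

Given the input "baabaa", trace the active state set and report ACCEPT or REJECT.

start: ε-closure({0}) = {0}
'b' @ 1: {1,2,4,6,8}
'a' @ 2: {3,4,5,6,7,8}  [accepting]
'a' @ 3: {3,4,5,6,7,8}  [accepting]
'b' @ 4: {3,4,5,6,7,8,9}  [accepting]
'a' @ 5: {3,4,5,6,7,8}  [accepting]
'a' @ 6: {3,4,5,6,7,8}  [accepting]
after full input: {3,4,5,6,7,8}  (accept=3 in)

Answer: ACCEPT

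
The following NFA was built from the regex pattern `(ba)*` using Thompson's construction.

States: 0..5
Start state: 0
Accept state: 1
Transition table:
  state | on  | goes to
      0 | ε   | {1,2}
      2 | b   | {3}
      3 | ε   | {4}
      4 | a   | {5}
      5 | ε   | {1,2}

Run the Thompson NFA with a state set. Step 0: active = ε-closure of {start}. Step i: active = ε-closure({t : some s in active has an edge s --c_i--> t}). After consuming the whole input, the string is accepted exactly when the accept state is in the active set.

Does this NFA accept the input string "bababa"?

initial (ε-close {0}): {0,1,2}
'b' @ 1: {3,4}
'a' @ 2: {1,2,5}  (accept∈set)
'b' @ 3: {3,4}
'a' @ 4: {1,2,5}  (accept∈set)
'b' @ 5: {3,4}
'a' @ 6: {1,2,5}  (accept∈set)
end set {1,2,5} — state 1 in

Answer: ACCEPT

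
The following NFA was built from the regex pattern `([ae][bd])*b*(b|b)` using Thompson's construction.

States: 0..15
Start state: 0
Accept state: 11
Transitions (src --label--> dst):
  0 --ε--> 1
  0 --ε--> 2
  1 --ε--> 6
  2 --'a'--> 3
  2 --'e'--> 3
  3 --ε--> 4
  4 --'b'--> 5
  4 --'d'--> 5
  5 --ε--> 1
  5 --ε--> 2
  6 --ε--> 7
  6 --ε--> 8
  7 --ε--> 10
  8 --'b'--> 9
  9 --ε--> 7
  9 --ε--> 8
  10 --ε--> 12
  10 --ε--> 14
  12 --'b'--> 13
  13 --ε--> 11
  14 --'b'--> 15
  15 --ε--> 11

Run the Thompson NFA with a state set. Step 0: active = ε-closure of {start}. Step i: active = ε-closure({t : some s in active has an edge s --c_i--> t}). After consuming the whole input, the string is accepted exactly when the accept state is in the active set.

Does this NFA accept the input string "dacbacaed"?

start: ε-closure({0}) = {0,1,2,6,7,8,10,12,14}
'd' @ 1: {}  — no active states
rest 'acbacaed' ignored (set empty)
end set {} — state 11 not in

Answer: REJECT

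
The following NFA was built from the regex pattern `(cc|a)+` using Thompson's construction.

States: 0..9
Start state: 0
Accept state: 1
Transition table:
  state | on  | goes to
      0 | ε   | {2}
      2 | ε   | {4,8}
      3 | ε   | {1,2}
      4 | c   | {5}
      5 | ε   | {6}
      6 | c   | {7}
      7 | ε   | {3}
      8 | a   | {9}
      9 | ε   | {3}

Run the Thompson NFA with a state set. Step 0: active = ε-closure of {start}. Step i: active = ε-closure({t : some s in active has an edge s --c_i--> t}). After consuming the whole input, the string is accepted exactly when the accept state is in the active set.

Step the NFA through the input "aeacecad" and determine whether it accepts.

initial (ε-close {0}): {0,2,4,8}
'a' @ 1: {1,2,3,4,8,9}  [accepting]
'e' @ 2: {}  — dead — no transitions
rest 'acecad' ignored (set empty)
final: {}; accept 1 not in set

Answer: REJECT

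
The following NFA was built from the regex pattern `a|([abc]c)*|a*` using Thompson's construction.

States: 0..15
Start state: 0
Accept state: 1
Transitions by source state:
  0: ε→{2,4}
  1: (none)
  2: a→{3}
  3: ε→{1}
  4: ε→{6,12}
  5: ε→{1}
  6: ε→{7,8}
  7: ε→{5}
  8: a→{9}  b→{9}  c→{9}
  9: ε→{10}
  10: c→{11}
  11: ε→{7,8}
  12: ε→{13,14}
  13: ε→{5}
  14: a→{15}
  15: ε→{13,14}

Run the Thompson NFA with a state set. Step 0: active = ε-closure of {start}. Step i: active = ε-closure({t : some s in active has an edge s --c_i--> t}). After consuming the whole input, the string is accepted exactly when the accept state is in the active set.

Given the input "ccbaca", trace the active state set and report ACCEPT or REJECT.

Answer: REJECT

Steps:
start: ε-closure({0}) = {0,1,2,4,5,6,7,8,12,13,14}
'c' @ 1: {9,10}
'c' @ 2: {1,5,7,8,11}  ✓accept
'b' @ 3: {9,10}
'a' @ 4: {}  — state set empty
rest 'ca' ignored (set empty)
end set {} — state 1 not in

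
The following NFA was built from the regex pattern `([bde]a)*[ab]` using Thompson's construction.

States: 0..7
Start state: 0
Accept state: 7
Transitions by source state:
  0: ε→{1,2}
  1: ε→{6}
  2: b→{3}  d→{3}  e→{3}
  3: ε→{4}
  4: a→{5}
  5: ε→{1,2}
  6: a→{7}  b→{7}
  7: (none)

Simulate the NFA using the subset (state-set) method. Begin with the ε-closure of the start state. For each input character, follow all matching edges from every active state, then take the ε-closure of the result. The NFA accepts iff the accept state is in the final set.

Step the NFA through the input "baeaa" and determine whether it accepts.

S₀ = ε-closure({0}) = {0,1,2,6}
'b' @ 1: {3,4,7}  ✓accept
'a' @ 2: {1,2,5,6}
'e' @ 3: {3,4}
'a' @ 4: {1,2,5,6}
'a' @ 5: {7}  ✓accept
final: {7}; accept 7 in set

Answer: ACCEPT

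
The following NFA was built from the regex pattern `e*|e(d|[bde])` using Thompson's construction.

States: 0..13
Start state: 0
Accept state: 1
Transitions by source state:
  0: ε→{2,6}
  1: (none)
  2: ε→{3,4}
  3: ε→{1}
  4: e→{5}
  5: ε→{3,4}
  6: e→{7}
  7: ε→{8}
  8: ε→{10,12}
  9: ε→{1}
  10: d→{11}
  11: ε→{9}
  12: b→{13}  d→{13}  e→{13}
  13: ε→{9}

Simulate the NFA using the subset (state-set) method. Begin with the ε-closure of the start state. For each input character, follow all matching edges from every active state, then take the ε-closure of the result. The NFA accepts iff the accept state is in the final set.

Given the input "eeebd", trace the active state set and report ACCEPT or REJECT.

start: ε-closure({0}) = {0,1,2,3,4,6}
'e' @ 1: {1,3,4,5,7,8,10,12}  ✓accept
'e' @ 2: {1,3,4,5,9,13}  ✓accept
'e' @ 3: {1,3,4,5}  ✓accept
'b' @ 4: {}  — no active states
rest 'd' ignored (set empty)
end set {} — state 1 not in

Answer: REJECT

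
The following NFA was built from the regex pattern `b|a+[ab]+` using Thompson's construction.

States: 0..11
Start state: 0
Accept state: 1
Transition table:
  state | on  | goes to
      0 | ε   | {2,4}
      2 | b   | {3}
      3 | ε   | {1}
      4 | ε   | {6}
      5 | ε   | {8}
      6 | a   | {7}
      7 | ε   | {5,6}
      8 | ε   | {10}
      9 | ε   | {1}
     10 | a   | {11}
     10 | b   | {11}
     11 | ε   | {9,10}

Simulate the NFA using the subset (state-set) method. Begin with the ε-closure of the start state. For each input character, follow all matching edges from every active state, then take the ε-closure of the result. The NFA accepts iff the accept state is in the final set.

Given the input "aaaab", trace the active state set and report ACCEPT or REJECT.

Answer: ACCEPT

Derivation:
initial (ε-close {0}): {0,2,4,6}
'a' @ 1: {5,6,7,8,10}
'a' @ 2: {1,5,6,7,8,9,10,11}  ✓accept
'a' @ 3: {1,5,6,7,8,9,10,11}  ✓accept
'a' @ 4: {1,5,6,7,8,9,10,11}  ✓accept
'b' @ 5: {1,9,10,11}  ✓accept
after full input: {1,9,10,11}  (accept=1 in)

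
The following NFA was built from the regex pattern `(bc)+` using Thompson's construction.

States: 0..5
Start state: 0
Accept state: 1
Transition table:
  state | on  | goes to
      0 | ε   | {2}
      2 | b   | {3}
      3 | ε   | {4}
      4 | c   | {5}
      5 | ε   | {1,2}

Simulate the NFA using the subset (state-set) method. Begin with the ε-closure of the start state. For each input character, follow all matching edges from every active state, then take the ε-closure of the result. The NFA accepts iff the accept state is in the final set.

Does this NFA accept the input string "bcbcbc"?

start: ε-closure({0}) = {0,2}
'b' @ 1: {3,4}
'c' @ 2: {1,2,5}  (accept∈set)
'b' @ 3: {3,4}
'c' @ 4: {1,2,5}  (accept∈set)
'b' @ 5: {3,4}
'c' @ 6: {1,2,5}  (accept∈set)
end set {1,2,5} — state 1 in

Answer: ACCEPT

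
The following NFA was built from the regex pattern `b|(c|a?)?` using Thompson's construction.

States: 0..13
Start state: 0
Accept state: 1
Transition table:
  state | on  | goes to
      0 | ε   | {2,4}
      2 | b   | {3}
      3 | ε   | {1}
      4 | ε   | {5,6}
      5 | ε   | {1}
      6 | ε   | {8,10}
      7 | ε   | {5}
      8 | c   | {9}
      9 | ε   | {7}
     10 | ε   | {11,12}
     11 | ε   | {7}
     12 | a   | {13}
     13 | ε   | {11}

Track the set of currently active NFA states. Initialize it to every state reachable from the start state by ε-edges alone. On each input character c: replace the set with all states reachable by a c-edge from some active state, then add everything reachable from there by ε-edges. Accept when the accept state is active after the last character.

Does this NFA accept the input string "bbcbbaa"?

start: ε-closure({0}) = {0,1,2,4,5,6,7,8,10,11,12}
'b' @ 1: {1,3}  (accept∈set)
'b' @ 2: {}  — no active states
rest 'cbbaa' ignored (set empty)
end set {} — state 1 not in

Answer: REJECT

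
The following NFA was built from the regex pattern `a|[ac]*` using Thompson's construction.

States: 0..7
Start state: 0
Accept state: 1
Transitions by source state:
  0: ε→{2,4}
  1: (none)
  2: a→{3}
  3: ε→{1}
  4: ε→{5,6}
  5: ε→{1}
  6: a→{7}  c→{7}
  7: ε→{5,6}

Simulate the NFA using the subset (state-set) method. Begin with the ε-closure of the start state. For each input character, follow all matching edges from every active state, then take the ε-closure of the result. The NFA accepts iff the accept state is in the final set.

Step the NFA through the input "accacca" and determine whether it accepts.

initial (ε-close {0}): {0,1,2,4,5,6}
'a' @ 1: {1,3,5,6,7}  ✓accept
'c' @ 2: {1,5,6,7}  ✓accept
'c' @ 3: {1,5,6,7}  ✓accept
'a' @ 4: {1,5,6,7}  ✓accept
'c' @ 5: {1,5,6,7}  ✓accept
'c' @ 6: {1,5,6,7}  ✓accept
'a' @ 7: {1,5,6,7}  ✓accept
after full input: {1,5,6,7}  (accept=1 in)

Answer: ACCEPT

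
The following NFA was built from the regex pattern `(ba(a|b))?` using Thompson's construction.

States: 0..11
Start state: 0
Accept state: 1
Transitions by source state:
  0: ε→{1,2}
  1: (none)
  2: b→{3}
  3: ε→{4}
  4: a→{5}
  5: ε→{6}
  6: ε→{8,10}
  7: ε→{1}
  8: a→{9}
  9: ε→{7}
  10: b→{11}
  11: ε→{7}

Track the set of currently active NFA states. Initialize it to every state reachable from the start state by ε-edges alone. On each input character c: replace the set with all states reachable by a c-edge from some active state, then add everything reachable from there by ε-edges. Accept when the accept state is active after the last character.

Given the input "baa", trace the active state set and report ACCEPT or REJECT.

Answer: ACCEPT

Steps:
S₀ = ε-closure({0}) = {0,1,2}
'b' @ 1: {3,4}
'a' @ 2: {5,6,8,10}
'a' @ 3: {1,7,9}  ✓accept
after full input: {1,7,9}  (accept=1 in)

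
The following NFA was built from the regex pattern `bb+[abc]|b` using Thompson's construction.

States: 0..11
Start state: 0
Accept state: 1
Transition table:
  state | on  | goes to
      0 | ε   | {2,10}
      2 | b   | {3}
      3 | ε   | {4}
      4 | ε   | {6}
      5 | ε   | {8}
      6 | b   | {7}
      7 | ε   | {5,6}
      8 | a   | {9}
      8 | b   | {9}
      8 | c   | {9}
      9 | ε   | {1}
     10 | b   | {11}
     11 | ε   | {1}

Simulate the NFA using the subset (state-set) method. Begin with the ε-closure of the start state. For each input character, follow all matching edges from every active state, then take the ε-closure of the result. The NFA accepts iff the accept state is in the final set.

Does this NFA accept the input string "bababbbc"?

Answer: REJECT

Steps:
S₀ = ε-closure({0}) = {0,2,10}
'b' @ 1: {1,3,4,6,11}  ✓accept
'a' @ 2: {}  — dead — no transitions
rest 'babbbc' ignored (set empty)
final: {}; accept 1 not in set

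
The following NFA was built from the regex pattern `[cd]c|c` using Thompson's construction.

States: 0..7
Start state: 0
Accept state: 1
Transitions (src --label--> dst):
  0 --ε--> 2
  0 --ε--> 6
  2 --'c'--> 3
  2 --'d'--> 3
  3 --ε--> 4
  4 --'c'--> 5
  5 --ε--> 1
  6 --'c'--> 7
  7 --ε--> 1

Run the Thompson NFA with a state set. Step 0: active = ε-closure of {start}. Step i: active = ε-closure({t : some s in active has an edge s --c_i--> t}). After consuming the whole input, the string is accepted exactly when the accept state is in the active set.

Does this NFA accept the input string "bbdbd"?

S₀ = ε-closure({0}) = {0,2,6}
'b' @ 1: {}  — state set empty
rest 'bdbd' ignored (set empty)
after full input: {}  (accept=1 not in)

Answer: REJECT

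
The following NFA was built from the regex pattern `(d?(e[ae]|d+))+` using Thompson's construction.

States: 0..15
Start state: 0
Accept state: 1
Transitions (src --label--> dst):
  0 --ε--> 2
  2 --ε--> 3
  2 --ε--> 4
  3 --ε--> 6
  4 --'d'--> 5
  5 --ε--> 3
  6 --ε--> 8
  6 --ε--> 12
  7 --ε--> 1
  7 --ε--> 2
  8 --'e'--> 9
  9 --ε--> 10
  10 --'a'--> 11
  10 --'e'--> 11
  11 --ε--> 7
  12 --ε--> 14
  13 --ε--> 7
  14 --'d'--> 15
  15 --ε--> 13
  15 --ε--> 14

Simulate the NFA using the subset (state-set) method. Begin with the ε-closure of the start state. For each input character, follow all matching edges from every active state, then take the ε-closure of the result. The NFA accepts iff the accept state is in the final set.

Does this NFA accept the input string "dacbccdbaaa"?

Answer: REJECT

Steps:
S₀ = ε-closure({0}) = {0,2,3,4,6,8,12,14}
'd' @ 1: {1,2,3,4,5,6,7,8,12,13,14,15}  (accept∈set)
'a' @ 2: {}  — dead — no transitions
rest 'cbccdbaaa' ignored (set empty)
final: {}; accept 1 not in set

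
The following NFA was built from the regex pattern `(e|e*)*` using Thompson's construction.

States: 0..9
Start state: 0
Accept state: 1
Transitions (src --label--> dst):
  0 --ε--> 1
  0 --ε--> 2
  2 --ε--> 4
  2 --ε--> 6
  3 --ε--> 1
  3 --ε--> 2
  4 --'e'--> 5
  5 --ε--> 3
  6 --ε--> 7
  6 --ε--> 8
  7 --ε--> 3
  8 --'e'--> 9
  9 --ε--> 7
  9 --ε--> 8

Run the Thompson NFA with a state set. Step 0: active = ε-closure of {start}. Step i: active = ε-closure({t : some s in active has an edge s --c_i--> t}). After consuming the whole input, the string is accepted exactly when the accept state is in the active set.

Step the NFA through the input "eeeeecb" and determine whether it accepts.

Answer: REJECT

Steps:
start: ε-closure({0}) = {0,1,2,3,4,6,7,8}
'e' @ 1: {1,2,3,4,5,6,7,8,9}  (accept∈set)
'e' @ 2: {1,2,3,4,5,6,7,8,9}  (accept∈set)
'e' @ 3: {1,2,3,4,5,6,7,8,9}  (accept∈set)
'e' @ 4: {1,2,3,4,5,6,7,8,9}  (accept∈set)
'e' @ 5: {1,2,3,4,5,6,7,8,9}  (accept∈set)
'c' @ 6: {}  — no active states
rest 'b' ignored (set empty)
final: {}; accept 1 not in set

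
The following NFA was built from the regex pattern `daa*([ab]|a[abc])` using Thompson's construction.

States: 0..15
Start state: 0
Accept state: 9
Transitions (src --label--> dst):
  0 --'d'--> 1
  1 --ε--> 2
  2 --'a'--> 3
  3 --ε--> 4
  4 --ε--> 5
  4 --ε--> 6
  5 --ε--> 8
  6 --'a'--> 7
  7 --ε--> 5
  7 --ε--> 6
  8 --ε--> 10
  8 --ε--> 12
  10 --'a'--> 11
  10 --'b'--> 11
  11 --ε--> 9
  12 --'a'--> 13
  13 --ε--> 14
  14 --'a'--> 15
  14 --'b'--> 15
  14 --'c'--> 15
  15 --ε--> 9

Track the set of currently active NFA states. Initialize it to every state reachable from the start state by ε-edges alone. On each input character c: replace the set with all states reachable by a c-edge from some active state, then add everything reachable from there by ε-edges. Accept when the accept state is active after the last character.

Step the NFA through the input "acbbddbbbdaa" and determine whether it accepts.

Answer: REJECT

Steps:
start: ε-closure({0}) = {0}
'a' @ 1: {}  — state set empty
rest 'cbbddbbbdaa' ignored (set empty)
end set {} — state 9 not in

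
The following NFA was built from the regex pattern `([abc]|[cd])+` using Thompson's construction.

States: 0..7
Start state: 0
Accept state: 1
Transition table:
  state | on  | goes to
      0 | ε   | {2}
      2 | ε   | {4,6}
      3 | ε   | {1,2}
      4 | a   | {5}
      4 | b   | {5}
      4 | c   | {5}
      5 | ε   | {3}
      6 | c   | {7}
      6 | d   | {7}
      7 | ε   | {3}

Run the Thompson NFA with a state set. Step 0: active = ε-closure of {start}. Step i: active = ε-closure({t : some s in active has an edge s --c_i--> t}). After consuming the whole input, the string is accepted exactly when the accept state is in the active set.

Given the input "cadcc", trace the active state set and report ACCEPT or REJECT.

Answer: ACCEPT

Trace:
S₀ = ε-closure({0}) = {0,2,4,6}
'c' @ 1: {1,2,3,4,5,6,7}  (accept∈set)
'a' @ 2: {1,2,3,4,5,6}  (accept∈set)
'd' @ 3: {1,2,3,4,6,7}  (accept∈set)
'c' @ 4: {1,2,3,4,5,6,7}  (accept∈set)
'c' @ 5: {1,2,3,4,5,6,7}  (accept∈set)
after full input: {1,2,3,4,5,6,7}  (accept=1 in)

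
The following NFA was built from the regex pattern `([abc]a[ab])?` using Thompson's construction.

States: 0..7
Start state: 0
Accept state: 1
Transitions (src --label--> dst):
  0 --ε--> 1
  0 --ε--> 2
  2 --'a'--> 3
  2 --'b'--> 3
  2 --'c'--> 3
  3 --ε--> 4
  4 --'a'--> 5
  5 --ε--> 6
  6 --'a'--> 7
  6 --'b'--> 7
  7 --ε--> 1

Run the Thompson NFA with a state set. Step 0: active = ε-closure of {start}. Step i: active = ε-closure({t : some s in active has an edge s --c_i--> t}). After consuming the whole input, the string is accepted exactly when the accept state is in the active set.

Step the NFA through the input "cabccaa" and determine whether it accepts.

initial (ε-close {0}): {0,1,2}
'c' @ 1: {3,4}
'a' @ 2: {5,6}
'b' @ 3: {1,7}  [accepting]
'c' @ 4: {}  — state set empty
rest 'caa' ignored (set empty)
after full input: {}  (accept=1 not in)

Answer: REJECT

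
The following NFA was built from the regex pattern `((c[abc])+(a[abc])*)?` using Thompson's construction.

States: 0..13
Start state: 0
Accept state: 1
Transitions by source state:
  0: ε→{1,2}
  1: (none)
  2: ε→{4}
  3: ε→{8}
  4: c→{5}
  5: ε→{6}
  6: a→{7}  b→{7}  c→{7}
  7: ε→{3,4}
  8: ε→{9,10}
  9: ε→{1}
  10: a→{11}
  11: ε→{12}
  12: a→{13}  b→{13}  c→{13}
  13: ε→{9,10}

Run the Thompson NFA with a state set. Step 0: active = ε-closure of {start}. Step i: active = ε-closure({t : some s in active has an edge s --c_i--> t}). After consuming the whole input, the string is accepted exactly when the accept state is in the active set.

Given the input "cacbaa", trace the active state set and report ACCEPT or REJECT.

Answer: ACCEPT

Trace:
initial (ε-close {0}): {0,1,2,4}
'c' @ 1: {5,6}
'a' @ 2: {1,3,4,7,8,9,10}  ✓accept
'c' @ 3: {5,6}
'b' @ 4: {1,3,4,7,8,9,10}  ✓accept
'a' @ 5: {11,12}
'a' @ 6: {1,9,10,13}  ✓accept
end set {1,9,10,13} — state 1 in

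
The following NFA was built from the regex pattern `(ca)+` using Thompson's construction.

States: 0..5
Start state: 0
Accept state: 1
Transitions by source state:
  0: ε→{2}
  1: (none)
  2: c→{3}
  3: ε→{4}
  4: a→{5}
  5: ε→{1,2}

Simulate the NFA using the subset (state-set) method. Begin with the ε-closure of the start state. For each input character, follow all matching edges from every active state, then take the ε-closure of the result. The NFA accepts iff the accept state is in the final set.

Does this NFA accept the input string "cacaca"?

Answer: ACCEPT

Trace:
initial (ε-close {0}): {0,2}
'c' @ 1: {3,4}
'a' @ 2: {1,2,5}  (accept∈set)
'c' @ 3: {3,4}
'a' @ 4: {1,2,5}  (accept∈set)
'c' @ 5: {3,4}
'a' @ 6: {1,2,5}  (accept∈set)
end set {1,2,5} — state 1 in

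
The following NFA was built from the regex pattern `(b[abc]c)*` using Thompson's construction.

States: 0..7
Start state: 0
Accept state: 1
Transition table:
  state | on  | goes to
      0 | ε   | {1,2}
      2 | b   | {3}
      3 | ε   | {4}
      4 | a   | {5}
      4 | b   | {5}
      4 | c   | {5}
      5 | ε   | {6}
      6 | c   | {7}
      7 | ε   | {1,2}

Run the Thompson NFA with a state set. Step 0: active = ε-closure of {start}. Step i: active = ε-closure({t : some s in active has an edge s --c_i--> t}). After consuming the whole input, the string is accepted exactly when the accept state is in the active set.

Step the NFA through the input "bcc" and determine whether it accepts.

Answer: ACCEPT

Derivation:
initial (ε-close {0}): {0,1,2}
'b' @ 1: {3,4}
'c' @ 2: {5,6}
'c' @ 3: {1,2,7}  [accepting]
end set {1,2,7} — state 1 in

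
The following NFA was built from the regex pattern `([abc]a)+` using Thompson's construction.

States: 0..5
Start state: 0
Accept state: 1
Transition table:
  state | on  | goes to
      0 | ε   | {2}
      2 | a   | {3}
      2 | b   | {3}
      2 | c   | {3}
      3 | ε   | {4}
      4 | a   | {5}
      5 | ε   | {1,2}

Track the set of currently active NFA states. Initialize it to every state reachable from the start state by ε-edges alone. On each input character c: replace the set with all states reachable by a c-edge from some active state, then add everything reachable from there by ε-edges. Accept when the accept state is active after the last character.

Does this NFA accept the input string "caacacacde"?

Answer: REJECT

Derivation:
S₀ = ε-closure({0}) = {0,2}
'c' @ 1: {3,4}
'a' @ 2: {1,2,5}  ✓accept
'a' @ 3: {3,4}
'c' @ 4: {}  — dead — no transitions
rest 'acacde' ignored (set empty)
final: {}; accept 1 not in set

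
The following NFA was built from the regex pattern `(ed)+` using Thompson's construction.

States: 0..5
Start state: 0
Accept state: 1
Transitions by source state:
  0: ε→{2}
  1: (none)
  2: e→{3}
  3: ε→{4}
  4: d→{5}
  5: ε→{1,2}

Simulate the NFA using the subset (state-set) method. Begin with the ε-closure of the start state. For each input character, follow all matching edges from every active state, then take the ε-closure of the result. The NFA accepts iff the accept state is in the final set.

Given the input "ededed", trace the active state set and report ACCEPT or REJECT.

S₀ = ε-closure({0}) = {0,2}
'e' @ 1: {3,4}
'd' @ 2: {1,2,5}  ✓accept
'e' @ 3: {3,4}
'd' @ 4: {1,2,5}  ✓accept
'e' @ 5: {3,4}
'd' @ 6: {1,2,5}  ✓accept
after full input: {1,2,5}  (accept=1 in)

Answer: ACCEPT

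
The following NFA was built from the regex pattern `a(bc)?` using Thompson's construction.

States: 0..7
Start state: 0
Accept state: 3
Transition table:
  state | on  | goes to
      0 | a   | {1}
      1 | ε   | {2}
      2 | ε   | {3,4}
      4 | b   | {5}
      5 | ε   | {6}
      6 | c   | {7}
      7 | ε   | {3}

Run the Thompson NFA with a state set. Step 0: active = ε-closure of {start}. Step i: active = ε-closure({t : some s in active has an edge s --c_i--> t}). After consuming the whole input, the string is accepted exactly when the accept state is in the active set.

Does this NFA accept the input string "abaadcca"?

start: ε-closure({0}) = {0}
'a' @ 1: {1,2,3,4}  ✓accept
'b' @ 2: {5,6}
'a' @ 3: {}  — dead — no transitions
rest 'adcca' ignored (set empty)
after full input: {}  (accept=3 not in)

Answer: REJECT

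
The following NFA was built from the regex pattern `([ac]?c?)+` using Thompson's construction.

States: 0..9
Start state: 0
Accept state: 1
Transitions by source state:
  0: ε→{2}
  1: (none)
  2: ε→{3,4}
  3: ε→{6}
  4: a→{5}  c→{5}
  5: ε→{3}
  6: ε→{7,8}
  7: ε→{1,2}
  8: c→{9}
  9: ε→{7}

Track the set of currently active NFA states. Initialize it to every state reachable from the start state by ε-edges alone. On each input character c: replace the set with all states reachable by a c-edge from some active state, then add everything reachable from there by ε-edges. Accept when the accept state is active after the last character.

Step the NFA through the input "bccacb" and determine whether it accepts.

Answer: REJECT

Trace:
S₀ = ε-closure({0}) = {0,1,2,3,4,6,7,8}
'b' @ 1: {}  — dead — no transitions
rest 'ccacb' ignored (set empty)
final: {}; accept 1 not in set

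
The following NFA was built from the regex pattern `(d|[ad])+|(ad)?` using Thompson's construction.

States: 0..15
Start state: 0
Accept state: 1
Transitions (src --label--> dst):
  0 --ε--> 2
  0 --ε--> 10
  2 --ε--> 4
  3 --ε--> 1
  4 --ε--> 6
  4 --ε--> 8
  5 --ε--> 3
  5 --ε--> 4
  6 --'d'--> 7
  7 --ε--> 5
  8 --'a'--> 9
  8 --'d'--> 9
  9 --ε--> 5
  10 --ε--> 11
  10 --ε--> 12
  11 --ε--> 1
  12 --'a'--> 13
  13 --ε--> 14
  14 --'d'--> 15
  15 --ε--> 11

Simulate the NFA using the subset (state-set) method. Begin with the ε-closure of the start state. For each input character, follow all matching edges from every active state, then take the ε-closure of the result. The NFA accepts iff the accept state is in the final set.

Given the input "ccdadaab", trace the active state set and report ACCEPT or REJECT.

Answer: REJECT

Steps:
initial (ε-close {0}): {0,1,2,4,6,8,10,11,12}
'c' @ 1: {}  — state set empty
rest 'cdadaab' ignored (set empty)
end set {} — state 1 not in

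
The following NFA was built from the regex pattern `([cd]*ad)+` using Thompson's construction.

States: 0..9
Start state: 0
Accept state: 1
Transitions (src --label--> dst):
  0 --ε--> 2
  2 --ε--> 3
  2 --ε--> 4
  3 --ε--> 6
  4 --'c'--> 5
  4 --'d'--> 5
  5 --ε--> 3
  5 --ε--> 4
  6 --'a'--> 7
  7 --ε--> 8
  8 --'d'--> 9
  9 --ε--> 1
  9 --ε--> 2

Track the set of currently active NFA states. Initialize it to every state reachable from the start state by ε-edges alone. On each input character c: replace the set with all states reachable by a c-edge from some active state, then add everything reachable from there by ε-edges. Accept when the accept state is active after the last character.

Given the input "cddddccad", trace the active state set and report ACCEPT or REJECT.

Answer: ACCEPT

Derivation:
start: ε-closure({0}) = {0,2,3,4,6}
'c' @ 1: {3,4,5,6}
'd' @ 2: {3,4,5,6}
'd' @ 3: {3,4,5,6}
'd' @ 4: {3,4,5,6}
'd' @ 5: {3,4,5,6}
'c' @ 6: {3,4,5,6}
'c' @ 7: {3,4,5,6}
'a' @ 8: {7,8}
'd' @ 9: {1,2,3,4,6,9}  (accept∈set)
end set {1,2,3,4,6,9} — state 1 in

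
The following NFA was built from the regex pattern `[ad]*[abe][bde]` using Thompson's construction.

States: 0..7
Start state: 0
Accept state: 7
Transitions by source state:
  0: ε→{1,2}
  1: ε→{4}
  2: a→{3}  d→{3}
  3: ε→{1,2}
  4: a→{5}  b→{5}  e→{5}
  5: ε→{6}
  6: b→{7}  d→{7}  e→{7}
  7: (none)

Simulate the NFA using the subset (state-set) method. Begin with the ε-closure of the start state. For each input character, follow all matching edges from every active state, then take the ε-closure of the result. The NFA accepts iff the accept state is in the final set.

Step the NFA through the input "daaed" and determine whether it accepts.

Answer: ACCEPT

Trace:
start: ε-closure({0}) = {0,1,2,4}
'd' @ 1: {1,2,3,4}
'a' @ 2: {1,2,3,4,5,6}
'a' @ 3: {1,2,3,4,5,6}
'e' @ 4: {5,6,7}  [accepting]
'd' @ 5: {7}  [accepting]
final: {7}; accept 7 in set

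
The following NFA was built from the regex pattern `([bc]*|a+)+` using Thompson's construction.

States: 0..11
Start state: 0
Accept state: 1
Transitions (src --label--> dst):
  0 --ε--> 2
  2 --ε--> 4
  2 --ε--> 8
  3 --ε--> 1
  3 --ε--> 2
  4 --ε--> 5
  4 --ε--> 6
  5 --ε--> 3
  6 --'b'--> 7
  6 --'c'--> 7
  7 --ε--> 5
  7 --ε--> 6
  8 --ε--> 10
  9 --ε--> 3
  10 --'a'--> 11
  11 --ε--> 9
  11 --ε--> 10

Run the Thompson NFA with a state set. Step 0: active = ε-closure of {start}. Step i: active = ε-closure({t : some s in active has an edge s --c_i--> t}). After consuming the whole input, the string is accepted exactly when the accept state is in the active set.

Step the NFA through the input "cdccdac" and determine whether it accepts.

start: ε-closure({0}) = {0,1,2,3,4,5,6,8,10}
'c' @ 1: {1,2,3,4,5,6,7,8,10}  [accepting]
'd' @ 2: {}  — dead — no transitions
rest 'ccdac' ignored (set empty)
end set {} — state 1 not in

Answer: REJECT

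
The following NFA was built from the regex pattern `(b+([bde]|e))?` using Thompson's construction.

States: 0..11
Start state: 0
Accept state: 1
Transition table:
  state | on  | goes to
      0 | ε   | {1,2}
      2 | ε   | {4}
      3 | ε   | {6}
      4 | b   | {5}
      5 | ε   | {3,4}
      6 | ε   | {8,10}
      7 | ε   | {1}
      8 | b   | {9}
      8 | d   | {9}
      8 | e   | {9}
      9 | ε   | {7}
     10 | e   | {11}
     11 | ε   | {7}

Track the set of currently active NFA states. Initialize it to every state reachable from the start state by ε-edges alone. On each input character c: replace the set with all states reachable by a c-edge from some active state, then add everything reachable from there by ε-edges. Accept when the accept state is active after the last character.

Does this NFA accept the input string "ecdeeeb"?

Answer: REJECT

Trace:
start: ε-closure({0}) = {0,1,2,4}
'e' @ 1: {}  — dead — no transitions
rest 'cdeeeb' ignored (set empty)
end set {} — state 1 not in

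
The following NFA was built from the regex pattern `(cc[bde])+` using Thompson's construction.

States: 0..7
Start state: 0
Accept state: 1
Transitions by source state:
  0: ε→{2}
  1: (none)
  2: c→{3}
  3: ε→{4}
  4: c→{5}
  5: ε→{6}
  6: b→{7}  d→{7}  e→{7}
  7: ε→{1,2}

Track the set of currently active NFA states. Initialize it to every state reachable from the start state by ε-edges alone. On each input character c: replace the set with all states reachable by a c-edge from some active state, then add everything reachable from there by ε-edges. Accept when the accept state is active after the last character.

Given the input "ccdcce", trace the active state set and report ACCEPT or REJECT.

Answer: ACCEPT

Derivation:
S₀ = ε-closure({0}) = {0,2}
'c' @ 1: {3,4}
'c' @ 2: {5,6}
'd' @ 3: {1,2,7}  [accepting]
'c' @ 4: {3,4}
'c' @ 5: {5,6}
'e' @ 6: {1,2,7}  [accepting]
end set {1,2,7} — state 1 in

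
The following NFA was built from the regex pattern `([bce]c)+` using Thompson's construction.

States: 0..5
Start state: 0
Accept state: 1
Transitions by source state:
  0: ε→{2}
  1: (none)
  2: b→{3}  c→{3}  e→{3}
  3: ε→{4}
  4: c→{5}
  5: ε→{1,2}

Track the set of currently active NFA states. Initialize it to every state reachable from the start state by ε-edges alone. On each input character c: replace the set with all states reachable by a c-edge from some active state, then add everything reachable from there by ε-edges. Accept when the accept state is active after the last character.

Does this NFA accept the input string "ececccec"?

start: ε-closure({0}) = {0,2}
'e' @ 1: {3,4}
'c' @ 2: {1,2,5}  (accept∈set)
'e' @ 3: {3,4}
'c' @ 4: {1,2,5}  (accept∈set)
'c' @ 5: {3,4}
'c' @ 6: {1,2,5}  (accept∈set)
'e' @ 7: {3,4}
'c' @ 8: {1,2,5}  (accept∈set)
after full input: {1,2,5}  (accept=1 in)

Answer: ACCEPT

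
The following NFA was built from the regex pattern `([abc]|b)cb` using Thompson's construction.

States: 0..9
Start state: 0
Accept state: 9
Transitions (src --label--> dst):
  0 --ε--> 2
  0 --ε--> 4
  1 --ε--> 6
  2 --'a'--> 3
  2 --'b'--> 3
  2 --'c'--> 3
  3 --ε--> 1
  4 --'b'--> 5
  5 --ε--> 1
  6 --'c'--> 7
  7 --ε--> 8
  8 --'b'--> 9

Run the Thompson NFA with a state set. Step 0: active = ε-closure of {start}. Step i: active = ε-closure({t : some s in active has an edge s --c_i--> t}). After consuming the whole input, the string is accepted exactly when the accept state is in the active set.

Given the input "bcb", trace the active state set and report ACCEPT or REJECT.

Answer: ACCEPT

Steps:
S₀ = ε-closure({0}) = {0,2,4}
'b' @ 1: {1,3,5,6}
'c' @ 2: {7,8}
'b' @ 3: {9}  ✓accept
final: {9}; accept 9 in set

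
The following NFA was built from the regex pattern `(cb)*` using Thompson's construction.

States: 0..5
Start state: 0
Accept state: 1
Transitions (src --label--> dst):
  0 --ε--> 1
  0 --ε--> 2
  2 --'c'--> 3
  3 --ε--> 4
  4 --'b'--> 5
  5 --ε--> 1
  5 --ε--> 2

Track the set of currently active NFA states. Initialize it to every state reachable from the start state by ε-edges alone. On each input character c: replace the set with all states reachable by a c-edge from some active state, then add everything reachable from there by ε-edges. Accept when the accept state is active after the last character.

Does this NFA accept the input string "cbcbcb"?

Answer: ACCEPT

Steps:
S₀ = ε-closure({0}) = {0,1,2}
'c' @ 1: {3,4}
'b' @ 2: {1,2,5}  (accept∈set)
'c' @ 3: {3,4}
'b' @ 4: {1,2,5}  (accept∈set)
'c' @ 5: {3,4}
'b' @ 6: {1,2,5}  (accept∈set)
after full input: {1,2,5}  (accept=1 in)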